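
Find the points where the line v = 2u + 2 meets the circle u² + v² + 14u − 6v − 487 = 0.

Substitute v = 2u + 2:
5u² + 10u − 495 = 0  ⟹  u² + 2u − 99 = 0
u = 9 or u = −11, giving (9, 20) and (−11, −20).

(−11, −20) and (9, 20)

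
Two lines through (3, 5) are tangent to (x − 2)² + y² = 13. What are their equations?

A line y − (5) = m(x − (3)) is tangent when its distance from (2, 0) is √13:
[m·(−1) − (−5)]² = 13(m² + 1)
6m² + 5m − 6 = 0, so m = 2/3 or m = −3/2.
With m = 2/3: 2x − 3y = −9. With m = −3/2: 3x + 2y = 19.

2x − 3y = −9 and 3x + 2y = 19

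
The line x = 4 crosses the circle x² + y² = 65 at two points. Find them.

The line gives x = 4. Substituting into the circle:
y² − 49 = 0
y = 7 or y = −7, giving (4, 7) and (4, −7).

(4, −7) and (4, 7)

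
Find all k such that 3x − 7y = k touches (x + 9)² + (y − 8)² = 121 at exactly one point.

k = −83 ± 11√58

For a tangent, require d(centre, line) = r = 11.
|3·(−9) − 7·8 − k| / √58 = 11
|k − (−83)| = 11√58.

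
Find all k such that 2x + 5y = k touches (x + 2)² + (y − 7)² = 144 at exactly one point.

Tangency holds when the distance from the centre (−2, 7) to the line equals the radius 12:
|2·(−2) + 5·7 − k| / √29 = 12
|k − (31)| = 12√29.

k = 31 ± 12√29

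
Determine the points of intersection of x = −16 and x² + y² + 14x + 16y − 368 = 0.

(−16, −28) and (−16, 12)

The line gives x = −16. Substituting into the circle:
y² + 16y − 336 = 0
y = 12 or y = −28, giving (−16, 12) and (−16, −28).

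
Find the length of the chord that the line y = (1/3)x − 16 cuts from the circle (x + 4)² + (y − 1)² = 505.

Express y = (−48 + x)/3 and substitute into the circle:
10x² − 30x − 1800 = 0  ⟹  x² − 3x − 180 = 0
x = 15 or x = −12, giving (15, −11) and (−12, −20).
Chord length = distance between (15, −11) and (−12, −20) = √810 = 9√10.

9√10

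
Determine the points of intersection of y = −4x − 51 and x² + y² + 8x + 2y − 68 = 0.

Express y = −4x − 51 and substitute into the circle:
17x² + 408x + 2431 = 0  ⟹  x² + 24x + 143 = 0
x = −11 or x = −13, giving (−11, −7) and (−13, 1).

(−13, 1) and (−11, −7)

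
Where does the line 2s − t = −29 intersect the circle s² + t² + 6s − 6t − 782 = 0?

Express t = 2s + 29 and substitute into the circle:
5s² + 110s − 115 = 0  ⟹  s² + 22s − 23 = 0
s = 1 or s = −23, giving (1, 31) and (−23, −17).

(−23, −17) and (1, 31)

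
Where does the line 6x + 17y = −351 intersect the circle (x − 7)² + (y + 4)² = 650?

From the line, y = (−351 − 6x)/17. Substituting:
325x² − 650x − 93600 = 0  ⟹  x² − 2x − 288 = 0
x = 18 or x = −16, giving (18, −27) and (−16, −15).

(−16, −15) and (18, −27)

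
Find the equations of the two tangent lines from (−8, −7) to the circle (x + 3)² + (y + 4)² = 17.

x + 4y = −36 and 4x − y = −25

Write the tangent as mx − y + (−7 − m·(−8)) = 0 and set its distance from the centre to √17:
(5m − (3))² = 17(m² + 1)
4m² − 15m − 4 = 0, so m = −1/4 or m = 4.
With m = −1/4: x + 4y = −36. With m = 4: 4x − y = −25.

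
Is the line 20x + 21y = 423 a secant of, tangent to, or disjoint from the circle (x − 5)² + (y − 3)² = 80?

Substituting the line into the circle gives 841x² − 18810x + 105345 = 0.
Discriminant = (−18810)² − 4·841·(105345) = −564480 < 0.
No real roots: the line does not meet the circle.

disjoint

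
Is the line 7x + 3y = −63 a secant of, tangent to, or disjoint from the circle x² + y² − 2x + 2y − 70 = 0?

Substituting the line into the circle gives 58x² + 822x + 2961 = 0.
Discriminant = (822)² − 4·58·(2961) = −11268 < 0.
No real roots: the line does not meet the circle.

disjoint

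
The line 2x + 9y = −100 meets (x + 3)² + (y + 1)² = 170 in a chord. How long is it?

Centre (−3, −1), r² = 170. Perpendicular distance d from centre to line = |85| / √85 = 85/√85.
Half the chord is √(r² − d²) = √(85), so the full chord is 2√85.

2√85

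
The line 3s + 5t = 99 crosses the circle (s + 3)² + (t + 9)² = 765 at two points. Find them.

From the line, t = (99 − 3s)/5. Substituting:
34s² − 714s + 1836 = 0  ⟹  s² − 21s + 54 = 0
s = 18 or s = 3, giving (18, 9) and (3, 18).

(3, 18) and (18, 9)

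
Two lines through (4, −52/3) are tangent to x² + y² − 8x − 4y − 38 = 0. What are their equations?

A line y − (−52/3) = m(x − (4)) is tangent when its distance from (4, 2) is √58:
(0m − (58/3))² = 58(m² + 1)
9m² − 49 = 0, so m = −7/3 or m = 7/3.
Through (4, −52/3) these give 7x + 3y = −24 and 7x − 3y = 80.

7x + 3y = −24 and 7x − 3y = 80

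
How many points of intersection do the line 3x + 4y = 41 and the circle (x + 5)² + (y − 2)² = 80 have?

0

Centre (−5, 2), r² = 80. Distance² from centre to line = (−48)²/25 = 2304/25.
Since d² > r², the line lies outside the circle.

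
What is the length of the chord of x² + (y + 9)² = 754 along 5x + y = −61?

10√26

Express y = −5x − 61 and substitute into the circle:
26x² + 520x + 1950 = 0  ⟹  x² + 20x + 75 = 0
x = −5 or x = −15, giving (−5, −36) and (−15, 14).
|(−5, −36) − (−15, 14)| = √((10)² + (−50)²) = 10√26.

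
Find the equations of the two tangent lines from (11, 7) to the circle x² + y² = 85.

Write the tangent as mx − y + (7 − m·(11)) = 0 and set its distance from the centre to √85:
[m·(−11) − (−7)]² = 85(m² + 1)
18m² − 77m − 18 = 0, so m = −2/9 or m = 9/2.
With m = −2/9: 2x + 9y = 85. With m = 9/2: 9x − 2y = 85.

2x + 9y = 85 and 9x − 2y = 85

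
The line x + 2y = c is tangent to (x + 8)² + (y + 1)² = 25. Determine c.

Tangency holds when the distance from the centre (−8, −1) to the line equals the radius 5:
|1·(−8) + 2·(−1) − c| / √5 = 5
|c − (−10)| = 5√5.

c = −10 ± 5√5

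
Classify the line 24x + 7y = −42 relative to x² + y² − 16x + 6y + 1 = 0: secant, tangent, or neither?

Substituting the line into the circle gives 625x² + 224x + 49 = 0.
Δ = 50176 − 122500 = −72324.
No real roots: the line does not meet the circle.

neither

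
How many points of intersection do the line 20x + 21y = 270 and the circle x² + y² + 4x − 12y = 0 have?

Substituting the line into the circle gives 841x² − 3996x + 4860 = 0.
Δ = 15968016 − 16349040 = −381024.
No real roots: the line does not meet the circle.

0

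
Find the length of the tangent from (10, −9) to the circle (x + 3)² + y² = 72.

√178

Centre (−3, 0), r² = 72. |PO|² = (13)² + (−9)² = 250.
Power of the point: PT² = |PO|² − r² = 178, so PT = √178.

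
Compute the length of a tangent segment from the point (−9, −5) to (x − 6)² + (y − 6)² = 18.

2√82

With centre O = (6, 6), |OP|² = 346 and r² = 18.
Power of the point: PT² = |PO|² − r² = 328, so PT = 2√82.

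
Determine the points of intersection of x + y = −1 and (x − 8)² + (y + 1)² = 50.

From the line, y = −x − 1. Substituting:
2x² − 16x + 14 = 0  ⟹  x² − 8x + 7 = 0
x = 7 or x = 1, giving (7, −8) and (1, −2).

(1, −2) and (7, −8)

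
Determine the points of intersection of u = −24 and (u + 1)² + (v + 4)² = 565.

(−24, −10) and (−24, 2)

The line gives u = −24. Substituting into the circle:
v² + 8v − 20 = 0
v = 2 or v = −10, giving (−24, 2) and (−24, −10).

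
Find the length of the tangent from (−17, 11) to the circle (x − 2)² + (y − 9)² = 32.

With centre O = (2, 9), |OP|² = 365 and r² = 32.
By the tangent–radius right angle, tangent length = √(|PO|² − r²) = √333 = 3√37.

3√37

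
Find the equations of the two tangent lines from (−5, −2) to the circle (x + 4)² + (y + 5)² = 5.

Write the tangent as mx − y + (−2 − m·(−5)) = 0 and set its distance from the centre to √5:
[m·(1) − (−3)]² = 5(m² + 1)
2m² − 3m − 2 = 0, so m = −1/2 or m = 2.
With m = −1/2: x + 2y = −9. With m = 2: 2x − y = −8.

x + 2y = −9 and 2x − y = −8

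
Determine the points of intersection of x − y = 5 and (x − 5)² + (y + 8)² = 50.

(−2, −7) and (4, −1)

Express y = x − 5 and substitute into the circle:
2x² − 4x − 16 = 0  ⟹  x² − 2x − 8 = 0
x = 4 or x = −2, giving (4, −1) and (−2, −7).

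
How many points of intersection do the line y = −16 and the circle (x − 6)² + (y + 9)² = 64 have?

2

Centre (6, −9), r² = 64. Distance² from centre to line = (7)² = 49.
Since d² < r², the line cuts the circle twice.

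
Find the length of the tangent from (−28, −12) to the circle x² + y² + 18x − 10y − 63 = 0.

√481

With centre O = (−9, 5), |OP|² = 650 and r² = 169.
The tangent meets the radius at right angles, so tangent² = |PO|² − r² = 650 − 169 = 481.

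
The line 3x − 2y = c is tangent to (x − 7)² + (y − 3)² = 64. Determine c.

Tangency holds when the distance from the centre (7, 3) to the line equals the radius 8:
|3·7 − 2·3 − c| / √13 = 8
|c − (15)| = 8√13.

c = 15 ± 8√13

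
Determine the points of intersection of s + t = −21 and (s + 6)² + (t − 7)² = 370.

(−25, 4) and (−9, −12)

From the line, t = −s − 21. Substituting:
2s² + 68s + 450 = 0  ⟹  s² + 34s + 225 = 0
s = −9 or s = −25, giving (−9, −12) and (−25, 4).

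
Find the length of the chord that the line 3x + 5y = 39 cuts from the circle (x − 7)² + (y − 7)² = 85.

3√34

Substitute y = (39 − 3x)/5:
34x² − 374x − 884 = 0  ⟹  x² − 11x − 26 = 0
x = 13 or x = −2, giving (13, 0) and (−2, 9).
|(13, 0) − (−2, 9)| = √((15)² + (−9)²) = 3√34.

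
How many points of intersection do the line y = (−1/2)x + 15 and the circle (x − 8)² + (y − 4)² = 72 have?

Centre (8, 4), r² = 72. Distance² from centre to line = (−14)²/5 = 196/5.
Since d² < r², the line cuts the circle twice.

2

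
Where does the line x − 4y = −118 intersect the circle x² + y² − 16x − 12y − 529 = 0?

Express y = (118 + x)/4 and substitute into the circle:
17x² − 68x − 204 = 0  ⟹  x² − 4x − 12 = 0
x = 6 or x = −2, giving (6, 31) and (−2, 29).

(−2, 29) and (6, 31)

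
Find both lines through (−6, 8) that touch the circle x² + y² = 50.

7x − y = −50 and x + 7y = 50

Write the tangent as mx − y + (8 − m·(−6)) = 0 and set its distance from the centre to 5√2:
[m·(6) − (−8)]² = 50(m² + 1)
7m² − 48m − 7 = 0, so m = 7 or m = −1/7.
With m = 7: 7x − y = −50. With m = −1/7: x + 7y = 50.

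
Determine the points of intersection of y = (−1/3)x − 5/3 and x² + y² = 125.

Substitute y = (−5 − x)/3:
10x² + 10x − 1100 = 0  ⟹  x² + x − 110 = 0
x = 10 or x = −11, giving (10, −5) and (−11, 2).

(−11, 2) and (10, −5)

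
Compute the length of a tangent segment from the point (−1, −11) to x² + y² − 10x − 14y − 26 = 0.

2√65

With centre O = (5, 7), |OP|² = 360 and r² = 100.
By the tangent–radius right angle, tangent length = √(|PO|² − r²) = √260 = 2√65.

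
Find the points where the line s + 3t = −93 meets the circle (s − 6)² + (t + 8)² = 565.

(−3, −30) and (0, −31)

From the line, t = (−93 − s)/3. Substituting:
10s² + 30s = 0  ⟹  s² + 3s = 0
s = 0 or s = −3, giving (0, −31) and (−3, −30).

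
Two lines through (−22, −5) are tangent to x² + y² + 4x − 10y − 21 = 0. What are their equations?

x − y = −17 and x − 7y = 13

A line y − (−5) = m(x − (−22)) is tangent when its distance from (−2, 5) is 5√2:
(20m − (10))² = 50(m² + 1)
7m² − 8m + 1 = 0, so m = 1 or m = 1/7.
Through (−22, −5) these give x − y = −17 and x − 7y = 13.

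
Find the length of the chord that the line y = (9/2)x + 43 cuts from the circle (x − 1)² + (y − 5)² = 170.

2√85

Centre (1, 5), r² = 170. Perpendicular distance d from centre to line = |85| / √85 = 85/√85.
Chord = 2√(r² − d²) = 2·√(85) = 2√85.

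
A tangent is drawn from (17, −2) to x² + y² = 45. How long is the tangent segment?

The centre is (0, 0) and r = 3√5. The square of the distance from P to the centre is 289 + 4 = 293.
Power of the point: PT² = |PO|² − r² = 248, so PT = 2√62.

2√62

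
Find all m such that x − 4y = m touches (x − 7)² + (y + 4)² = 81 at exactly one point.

The line touches the circle iff its distance from (7, −4) is 9:
|1·7 − 4·(−4) − m| / √17 = 9
|m − (23)| = 9√17.

m = 23 ± 9√17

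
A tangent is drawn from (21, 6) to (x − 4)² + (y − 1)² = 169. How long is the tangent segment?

√145

Centre (4, 1), r² = 169. |PO|² = (17)² + (5)² = 314.
The tangent meets the radius at right angles, so tangent² = |PO|² − r² = 314 − 169 = 145.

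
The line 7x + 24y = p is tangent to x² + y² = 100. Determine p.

p = −250 or p = 250

For a tangent, require d(centre, line) = r = 10.
|7·0 + 24·0 − p| / √625 = 10
|p| = 10·25, so p = 250 or p = −250.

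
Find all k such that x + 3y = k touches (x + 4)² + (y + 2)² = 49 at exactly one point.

The line touches the circle iff its distance from (−4, −2) is 7:
|1·(−4) + 3·(−2) − k| / √10 = 7
|k − (−10)| = 7√10.

k = −10 ± 7√10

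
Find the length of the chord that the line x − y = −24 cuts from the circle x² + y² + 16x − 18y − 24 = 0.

Express y = x + 24 and substitute into the circle:
2x² + 46x + 120 = 0  ⟹  x² + 23x + 60 = 0
x = −3 or x = −20, giving (−3, 21) and (−20, 4).
|(−3, 21) − (−20, 4)| = √((17)² + (17)²) = 17√2.

17√2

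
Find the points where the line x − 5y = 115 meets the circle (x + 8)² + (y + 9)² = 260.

Substitute y = (−115 + x)/5:
26x² + 260x = 0  ⟹  x² + 10x = 0
x = 0 or x = −10, giving (0, −23) and (−10, −25).

(−10, −25) and (0, −23)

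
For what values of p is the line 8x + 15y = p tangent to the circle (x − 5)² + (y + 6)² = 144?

p = −254 or p = 154

Tangency holds when the distance from the centre (5, −6) to the line equals the radius 12:
|8·5 + 15·(−6) − p| / √289 = 12
|p − (−50)| = 12·17, so p = 154 or p = −254.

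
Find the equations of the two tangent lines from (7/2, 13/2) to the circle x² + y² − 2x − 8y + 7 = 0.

3x + y = 17 and x + 3y = 23

Let a tangent through (7/2, 13/2) have slope m. Its distance from (1, 4) must equal √10:
(−5/2m − (−5/2))² = 10(m² + 1)
3m² + 10m + 3 = 0, so m = −3 or m = −1/3.
Through (7/2, 13/2) these give 3x + y = 17 and x + 3y = 23.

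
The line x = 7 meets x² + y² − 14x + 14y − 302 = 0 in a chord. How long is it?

40

The line gives x = 7. Substituting into the circle:
y² + 14y − 351 = 0
y = 13 or y = −27, giving (7, 13) and (7, −27).
|(7, 13) − (7, −27)| = √((0)² + (40)²) = 40.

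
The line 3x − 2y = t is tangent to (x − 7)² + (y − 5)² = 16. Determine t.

t = 11 ± 4√13

Tangency holds when the distance from the centre (7, 5) to the line equals the radius 4:
|3·7 − 2·5 − t| / √13 = 4
|t − (11)| = 4√13.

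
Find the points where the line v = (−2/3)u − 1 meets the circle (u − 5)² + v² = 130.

(−6, 3) and (12, −9)

Substitute v = (−3 − 2u)/3:
13u² − 78u − 936 = 0  ⟹  u² − 6u − 72 = 0
u = 12 or u = −6, giving (12, −9) and (−6, 3).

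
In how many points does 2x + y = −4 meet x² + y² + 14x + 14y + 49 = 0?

Centre (−7, −7), r² = 49. Distance² from centre to line = (−17)²/5 = 289/5.
Since d² > r², the line lies outside the circle.

0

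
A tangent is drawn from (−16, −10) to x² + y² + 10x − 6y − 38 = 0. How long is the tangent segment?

With centre O = (−5, 3), |OP|² = 290 and r² = 72.
The tangent meets the radius at right angles, so tangent² = |PO|² − r² = 290 − 72 = 218.

√218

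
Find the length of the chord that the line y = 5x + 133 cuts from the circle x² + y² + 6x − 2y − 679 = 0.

5√26

Centre (−3, 1), r² = 689. Perpendicular distance d from centre to line = |117| / √26 = 117/√26.
Half the chord is √(r² − d²) = √(325/2), so the full chord is 5√26.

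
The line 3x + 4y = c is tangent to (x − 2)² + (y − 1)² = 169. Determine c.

c = −55 or c = 75

For a tangent, require d(centre, line) = r = 13.
|3·2 + 4·1 − c| / √25 = 13
|c − (10)| = 13·5, so c = 75 or c = −55.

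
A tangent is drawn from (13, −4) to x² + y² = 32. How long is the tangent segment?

With centre O = (0, 0), |OP|² = 185 and r² = 32.
By the tangent–radius right angle, tangent length = √(|PO|² − r²) = √153 = 3√17.

3√17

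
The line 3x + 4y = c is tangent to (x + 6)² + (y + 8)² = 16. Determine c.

Tangency holds when the distance from the centre (−6, −8) to the line equals the radius 4:
|3·(−6) + 4·(−8) − c| / √25 = 4
|c − (−50)| = 4·5, so c = −30 or c = −70.

c = −70 or c = −30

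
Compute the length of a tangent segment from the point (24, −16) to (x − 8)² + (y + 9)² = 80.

With centre O = (8, −9), |OP|² = 305 and r² = 80.
Power of the point: PT² = |PO|² − r² = 225, so PT = 15.

15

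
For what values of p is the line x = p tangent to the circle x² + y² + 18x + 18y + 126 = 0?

p = −15 or p = −3

For a tangent, require d(centre, line) = r = 6.
|1·(−9) + 0·(−9) − p| / √1 = 6
|p − (−9)| = 6, so p = −3 or p = −15.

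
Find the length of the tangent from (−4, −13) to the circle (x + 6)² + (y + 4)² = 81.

The centre is (−6, −4) and r = 9. The square of the distance from P to the centre is 4 + 81 = 85.
By the tangent–radius right angle, tangent length = √(|PO|² − r²) = √4 = 2.

2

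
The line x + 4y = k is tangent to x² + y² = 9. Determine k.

The line touches the circle iff its distance from (0, 0) is 3:
|1·0 + 4·0 − k| / √17 = 3
|k| = 3√17.

k = ±3√17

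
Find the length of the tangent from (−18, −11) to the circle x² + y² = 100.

With centre O = (0, 0), |OP|² = 445 and r² = 100.
By the tangent–radius right angle, tangent length = √(|PO|² − r²) = √345.

√345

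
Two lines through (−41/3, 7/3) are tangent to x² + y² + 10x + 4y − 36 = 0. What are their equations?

8x + y = −107 and 4x − 7y = −71

A line y − (7/3) = m(x − (−41/3)) is tangent when its distance from (−5, −2) is √65:
[m·(26/3) − (−13/3)]² = 65(m² + 1)
7m² + 52m − 32 = 0, so m = −8 or m = 4/7.
With m = −8: 8x + y = −107. With m = 4/7: 4x − 7y = −71.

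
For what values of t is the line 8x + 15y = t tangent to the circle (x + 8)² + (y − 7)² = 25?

t = −44 or t = 126

Tangency holds when the distance from the centre (−8, 7) to the line equals the radius 5:
|8·(−8) + 15·7 − t| / √289 = 5
|t − (41)| = 5·17, so t = 126 or t = −44.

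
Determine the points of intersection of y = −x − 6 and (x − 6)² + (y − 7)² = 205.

Express y = −x − 6 and substitute into the circle:
2x² + 14x = 0  ⟹  x² + 7x = 0
x = 0 or x = −7, giving (0, −6) and (−7, 1).

(−7, 1) and (0, −6)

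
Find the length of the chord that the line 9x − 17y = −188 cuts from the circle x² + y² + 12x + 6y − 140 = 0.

√370

Express y = (188 + 9x)/17 and substitute into the circle:
370x² + 7770x + 14060 = 0  ⟹  x² + 21x + 38 = 0
x = −2 or x = −19, giving (−2, 10) and (−19, 1).
Chord length = distance between (−2, 10) and (−19, 1) = √370 = √370.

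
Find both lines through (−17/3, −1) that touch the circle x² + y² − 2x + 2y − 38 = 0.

3x + y = −18 and 3x − y = −16

Let a tangent through (−17/3, −1) have slope m. Its distance from (1, −1) must equal 2√10:
(20/3m − (0))² = 40(m² + 1)
m² − 9 = 0, so m = −3 or m = 3.
Through (−17/3, −1) these give 3x + y = −18 and 3x − y = −16.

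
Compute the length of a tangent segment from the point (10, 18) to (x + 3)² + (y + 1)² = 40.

7√10

Centre (−3, −1), r² = 40. |PO|² = (13)² + (19)² = 530.
The tangent meets the radius at right angles, so tangent² = |PO|² − r² = 530 − 40 = 490.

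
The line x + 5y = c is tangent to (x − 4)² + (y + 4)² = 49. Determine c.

c = −16 ± 7√26

Tangency holds when the distance from the centre (4, −4) to the line equals the radius 7:
|1·4 + 5·(−4) − c| / √26 = 7
|c − (−16)| = 7√26.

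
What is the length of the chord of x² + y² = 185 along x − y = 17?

Centre (0, 0), r² = 185. Perpendicular distance d from centre to line = |−17| / √2 = 17/√2.
Half the chord is √(r² − d²) = √(81/2), so the full chord is 9√2.

9√2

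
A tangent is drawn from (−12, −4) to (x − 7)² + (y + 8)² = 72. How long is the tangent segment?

√305

The centre is (7, −8) and r = 6√2. The square of the distance from P to the centre is 361 + 16 = 377.
Power of the point: PT² = |PO|² − r² = 305, so PT = √305.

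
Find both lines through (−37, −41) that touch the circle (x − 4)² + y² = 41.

5x − 4y = −21 and 4x − 5y = 57

A line y − (−41) = m(x − (−37)) is tangent when its distance from (4, 0) is √41:
[m·(41) − (41)]² = 41(m² + 1)
20m² − 41m + 20 = 0, so m = 5/4 or m = 4/5.
Through (−37, −41) these give 5x − 4y = −21 and 4x − 5y = 57.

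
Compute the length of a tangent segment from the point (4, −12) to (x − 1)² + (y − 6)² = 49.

The centre is (1, 6) and r = 7. The square of the distance from P to the centre is 9 + 324 = 333.
Power of the point: PT² = |PO|² − r² = 284, so PT = 2√71.

2√71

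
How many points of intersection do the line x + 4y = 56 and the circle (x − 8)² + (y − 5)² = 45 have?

0

d² = (1·8 + 4·5 − (56))²/17 = 784/17; r² = 45.
Since d² > r², the line lies outside the circle.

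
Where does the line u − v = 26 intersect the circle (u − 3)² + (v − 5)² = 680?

(5, −21) and (29, 3)

From the line, v = u − 26. Substituting:
2u² − 68u + 290 = 0  ⟹  u² − 34u + 145 = 0
u = 29 or u = 5, giving (29, 3) and (5, −21).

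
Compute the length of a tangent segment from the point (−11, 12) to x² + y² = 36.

With centre O = (0, 0), |OP|² = 265 and r² = 36.
By the tangent–radius right angle, tangent length = √(|PO|² − r²) = √229.

√229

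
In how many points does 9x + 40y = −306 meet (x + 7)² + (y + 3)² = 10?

2

Substituting the line into the circle gives 1681x² + 25748x + 96996 = 0.
Discriminant = (25748)² − 4·1681·(96996) = 10758400 > 0.
Two real roots: the line is a secant.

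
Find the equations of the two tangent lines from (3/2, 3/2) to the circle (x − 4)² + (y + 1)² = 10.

3x − y = 3 and x − 3y = −3

A line y − (3/2) = m(x − (3/2)) is tangent when its distance from (4, −1) is √10:
(5/2m − (−5/2))² = 10(m² + 1)
3m² − 10m + 3 = 0, so m = 3 or m = 1/3.
Through (3/2, 3/2) these give 3x − y = 3 and x − 3y = −3.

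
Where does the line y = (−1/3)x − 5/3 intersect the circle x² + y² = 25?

Substitute y = (−5 − x)/3:
10x² + 10x − 200 = 0  ⟹  x² + x − 20 = 0
x = 4 or x = −5, giving (4, −3) and (−5, 0).

(−5, 0) and (4, −3)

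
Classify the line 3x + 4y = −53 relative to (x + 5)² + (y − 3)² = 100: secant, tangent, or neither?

tangent

Substituting the line into the circle gives 25x² + 550x + 3025 = 0.
Discriminant = (550)² − 4·25·(3025) = 0.
A repeated root: the line is tangent.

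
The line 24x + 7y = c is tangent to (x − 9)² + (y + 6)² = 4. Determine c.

c = 124 or c = 224

For a tangent, require d(centre, line) = r = 2.
|24·9 + 7·(−6) − c| / √625 = 2
|c − (174)| = 2·25, so c = 224 or c = 124.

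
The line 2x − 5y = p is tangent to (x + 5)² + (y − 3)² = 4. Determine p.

p = −25 ± 2√29

The line touches the circle iff its distance from (−5, 3) is 2:
|2·(−5) − 5·3 − p| / √29 = 2
|p − (−25)| = 2√29.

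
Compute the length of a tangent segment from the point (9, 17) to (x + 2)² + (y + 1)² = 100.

The centre is (−2, −1) and r = 10. The square of the distance from P to the centre is 121 + 324 = 445.
The tangent meets the radius at right angles, so tangent² = |PO|² − r² = 445 − 100 = 345.

√345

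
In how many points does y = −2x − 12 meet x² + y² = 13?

0

Centre (0, 0), r² = 13. Distance² from centre to line = (12)²/5 = 144/5.
Since d² > r², the line lies outside the circle.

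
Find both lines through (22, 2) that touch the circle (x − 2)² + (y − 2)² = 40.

x + 3y = 28 and x − 3y = 16

A line y − (2) = m(x − (22)) is tangent when its distance from (2, 2) is 2√10:
(−20m − (0))² = 40(m² + 1)
9m² − 1 = 0, so m = −1/3 or m = 1/3.
With m = −1/3: x + 3y = 28. With m = 1/3: x − 3y = 16.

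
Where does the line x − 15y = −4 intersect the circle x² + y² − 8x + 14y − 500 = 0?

Express y = (4 + x)/15 and substitute into the circle:
226x² − 1582x − 111644 = 0  ⟹  x² − 7x − 494 = 0
x = 26 or x = −19, giving (26, 2) and (−19, −1).

(−19, −1) and (26, 2)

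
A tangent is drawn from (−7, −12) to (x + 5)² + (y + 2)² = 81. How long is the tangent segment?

The centre is (−5, −2) and r = 9. The square of the distance from P to the centre is 4 + 100 = 104.
Power of the point: PT² = |PO|² − r² = 23, so PT = √23.

√23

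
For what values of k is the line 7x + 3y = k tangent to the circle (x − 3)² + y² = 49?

For a tangent, require d(centre, line) = r = 7.
|7·3 + 3·0 − k| / √58 = 7
|k − (21)| = 7√58.

k = 21 ± 7√58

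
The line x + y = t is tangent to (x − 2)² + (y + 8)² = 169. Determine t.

t = −6 ± 13√2

The line touches the circle iff its distance from (2, −8) is 13:
|1·2 + 1·(−8) − t| / √2 = 13
|t − (−6)| = 13√2.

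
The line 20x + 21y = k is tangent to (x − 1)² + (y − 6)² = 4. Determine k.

Tangency holds when the distance from the centre (1, 6) to the line equals the radius 2:
|20·1 + 21·6 − k| / √841 = 2
|k − (146)| = 2·29, so k = 204 or k = 88.

k = 88 or k = 204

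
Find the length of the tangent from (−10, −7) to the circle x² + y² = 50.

3√11

With centre O = (0, 0), |OP|² = 149 and r² = 50.
Power of the point: PT² = |PO|² − r² = 99, so PT = 3√11.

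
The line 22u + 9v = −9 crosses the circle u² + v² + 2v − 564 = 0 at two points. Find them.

(−9, 21) and (9, −23)

From the line, v = (−9 − 22u)/9. Substituting:
565u² − 45765 = 0  ⟹  u² − 81 = 0
u = 9 or u = −9, giving (9, −23) and (−9, 21).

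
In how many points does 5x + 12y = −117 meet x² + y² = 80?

0

d² = (5·0 + 12·0 − (−117))²/169 = 81; r² = 80.
Since d² > r², the line lies outside the circle.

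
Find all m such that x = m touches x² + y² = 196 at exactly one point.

For a tangent, require d(centre, line) = r = 14.
|1·0 + 0·0 − m| / √1 = 14
|m| = 14, so m = 14 or m = −14.

m = −14 or m = 14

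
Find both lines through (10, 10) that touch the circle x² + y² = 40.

x − 3y = −20 and 3x − y = 20

Write the tangent as mx − y + (10 − m·(10)) = 0 and set its distance from the centre to 2√10:
(−10m − (−10))² = 40(m² + 1)
3m² − 10m + 3 = 0, so m = 1/3 or m = 3.
With m = 1/3: x − 3y = −20. With m = 3: 3x − y = 20.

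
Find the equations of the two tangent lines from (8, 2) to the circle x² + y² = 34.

5x − 3y = 34 and 3x + 5y = 34

A line y − (2) = m(x − (8)) is tangent when its distance from (0, 0) is √34:
[m·(−8) − (−2)]² = 34(m² + 1)
15m² − 16m − 15 = 0, so m = 5/3 or m = −3/5.
With m = 5/3: 5x − 3y = 34. With m = −3/5: 3x + 5y = 34.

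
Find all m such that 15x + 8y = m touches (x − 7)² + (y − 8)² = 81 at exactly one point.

m = 16 or m = 322

The line touches the circle iff its distance from (7, 8) is 9:
|15·7 + 8·8 − m| / √289 = 9
|m − (169)| = 9·17, so m = 322 or m = 16.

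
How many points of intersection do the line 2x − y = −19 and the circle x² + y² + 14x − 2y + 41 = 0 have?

2

Substituting the line into the circle gives 5x² + 86x + 364 = 0.
Δ = 7396 − 7280 = 116.
Two real roots: the line is a secant.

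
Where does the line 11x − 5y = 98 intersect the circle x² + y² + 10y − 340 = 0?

From the line, y = (−98 + 11x)/5. Substituting:
146x² − 1606x − 3796 = 0  ⟹  x² − 11x − 26 = 0
x = 13 or x = −2, giving (13, 9) and (−2, −24).

(−2, −24) and (13, 9)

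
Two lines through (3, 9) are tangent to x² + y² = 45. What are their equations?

2x + y = 15 and x − 2y = −15

Write the tangent as mx − y + (9 − m·(3)) = 0 and set its distance from the centre to 3√5:
[m·(−3) − (−9)]² = 45(m² + 1)
2m² + 3m − 2 = 0, so m = −2 or m = 1/2.
Through (3, 9) these give 2x + y = 15 and x − 2y = −15.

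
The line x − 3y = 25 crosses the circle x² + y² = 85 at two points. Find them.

(−2, −9) and (7, −6)

Substitute y = (−25 + x)/3:
10x² − 50x − 140 = 0  ⟹  x² − 5x − 14 = 0
x = 7 or x = −2, giving (7, −6) and (−2, −9).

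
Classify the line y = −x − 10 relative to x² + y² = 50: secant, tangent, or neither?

Substituting the line into the circle gives 2x² + 20x + 50 = 0.
Discriminant = (20)² − 4·2·(50) = 0.
A repeated root: the line is tangent.

tangent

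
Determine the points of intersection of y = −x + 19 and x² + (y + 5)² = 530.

Express y = −x + 19 and substitute into the circle:
2x² − 48x + 46 = 0  ⟹  x² − 24x + 23 = 0
x = 23 or x = 1, giving (23, −4) and (1, 18).

(1, 18) and (23, −4)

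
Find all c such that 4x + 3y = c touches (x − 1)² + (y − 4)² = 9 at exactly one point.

c = 1 or c = 31

Tangency holds when the distance from the centre (1, 4) to the line equals the radius 3:
|4·1 + 3·4 − c| / √25 = 3
|c − (16)| = 3·5, so c = 31 or c = 1.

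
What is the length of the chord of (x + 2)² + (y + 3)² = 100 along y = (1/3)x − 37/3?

Centre (−2, −3), r² = 100. Perpendicular distance d from centre to line = |−30| / √10 = 30/√10.
Half the chord is √(r² − d²) = √(10), so the full chord is 2√10.

2√10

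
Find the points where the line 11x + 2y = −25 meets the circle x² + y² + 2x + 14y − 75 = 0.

(−3, 4) and (1, −18)

Express y = (−25 − 11x)/2 and substitute into the circle:
125x² + 250x − 375 = 0  ⟹  x² + 2x − 3 = 0
x = 1 or x = −3, giving (1, −18) and (−3, 4).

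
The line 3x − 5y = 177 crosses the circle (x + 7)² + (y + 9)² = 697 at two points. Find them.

From the line, y = (−177 + 3x)/5. Substituting:
34x² − 442x + 1224 = 0  ⟹  x² − 13x + 36 = 0
x = 9 or x = 4, giving (9, −30) and (4, −33).

(4, −33) and (9, −30)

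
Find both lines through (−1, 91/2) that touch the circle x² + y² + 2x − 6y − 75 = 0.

9x + 2y = 82 and 9x − 2y = −100

Write the tangent as mx − y + (91/2 − m·(−1)) = 0 and set its distance from the centre to √85:
[m·(0) − (−85/2)]² = 85(m² + 1)
4m² − 81 = 0, so m = −9/2 or m = 9/2.
With m = −9/2: 9x + 2y = 82. With m = 9/2: 9x − 2y = −100.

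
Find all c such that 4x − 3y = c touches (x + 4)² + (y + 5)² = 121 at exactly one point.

c = −56 or c = 54

Tangency holds when the distance from the centre (−4, −5) to the line equals the radius 11:
|4·(−4) − 3·(−5) − c| / √25 = 11
|c − (−1)| = 11·5, so c = 54 or c = −56.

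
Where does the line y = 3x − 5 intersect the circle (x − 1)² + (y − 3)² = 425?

Substitute y = 3x − 5:
10x² − 50x − 360 = 0  ⟹  x² − 5x − 36 = 0
x = 9 or x = −4, giving (9, 22) and (−4, −17).

(−4, −17) and (9, 22)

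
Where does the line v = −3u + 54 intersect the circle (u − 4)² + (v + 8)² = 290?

(17, 3) and (21, −9)

From the line, v = −3u + 54. Substituting:
10u² − 380u + 3570 = 0  ⟹  u² − 38u + 357 = 0
u = 21 or u = 17, giving (21, −9) and (17, 3).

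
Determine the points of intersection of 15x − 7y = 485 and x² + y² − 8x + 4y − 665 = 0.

Express y = (−485 + 15x)/7 and substitute into the circle:
274x² − 14522x + 189060 = 0  ⟹  x² − 53x + 690 = 0
x = 30 or x = 23, giving (30, −5) and (23, −20).

(23, −20) and (30, −5)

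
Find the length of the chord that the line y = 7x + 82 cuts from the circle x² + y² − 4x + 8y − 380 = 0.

20√2

Express y = 7x + 82 and substitute into the circle:
50x² + 1200x + 7000 = 0  ⟹  x² + 24x + 140 = 0
x = −10 or x = −14, giving (−10, 12) and (−14, −16).
Chord length = distance between (−10, 12) and (−14, −16) = √800 = 20√2.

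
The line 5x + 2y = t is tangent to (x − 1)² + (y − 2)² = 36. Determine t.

For a tangent, require d(centre, line) = r = 6.
|5·1 + 2·2 − t| / √29 = 6
|t − (9)| = 6√29.

t = 9 ± 6√29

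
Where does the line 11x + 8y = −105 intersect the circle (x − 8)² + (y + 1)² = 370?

From the line, y = (−105 − 11x)/8. Substituting:
185x² + 1110x − 10175 = 0  ⟹  x² + 6x − 55 = 0
x = 5 or x = −11, giving (5, −20) and (−11, 2).

(−11, 2) and (5, −20)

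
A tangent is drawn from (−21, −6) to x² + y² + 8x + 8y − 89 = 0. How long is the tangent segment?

2√43

The centre is (−4, −4) and r = 11. The square of the distance from P to the centre is 289 + 4 = 293.
The tangent meets the radius at right angles, so tangent² = |PO|² − r² = 293 − 121 = 172.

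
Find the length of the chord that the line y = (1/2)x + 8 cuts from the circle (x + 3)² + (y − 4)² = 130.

Express y = (16 + x)/2 and substitute into the circle:
5x² + 40x − 420 = 0  ⟹  x² + 8x − 84 = 0
x = 6 or x = −14, giving (6, 11) and (−14, 1).
Chord length = distance between (6, 11) and (−14, 1) = √500 = 10√5.

10√5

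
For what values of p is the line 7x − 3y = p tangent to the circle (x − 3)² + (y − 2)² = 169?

For a tangent, require d(centre, line) = r = 13.
|7·3 − 3·2 − p| / √58 = 13
|p − (15)| = 13√58.

p = 15 ± 13√58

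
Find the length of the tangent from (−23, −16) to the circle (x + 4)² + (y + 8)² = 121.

4√19

With centre O = (−4, −8), |OP|² = 425 and r² = 121.
By the tangent–radius right angle, tangent length = √(|PO|² − r²) = √304 = 4√19.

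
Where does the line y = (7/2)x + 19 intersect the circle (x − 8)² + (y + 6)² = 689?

(−12, −23) and (0, 19)

Substitute y = (38 + 7x)/2:
53x² + 636x = 0  ⟹  x² + 12x = 0
x = 0 or x = −12, giving (0, 19) and (−12, −23).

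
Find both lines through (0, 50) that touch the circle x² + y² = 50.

7x + y = 50 and 7x − y = −50

Write the tangent as mx − y + (50 − m·(0)) = 0 and set its distance from the centre to 5√2:
[m·(0) − (−50)]² = 50(m² + 1)
m² − 49 = 0, so m = −7 or m = 7.
With m = −7: 7x + y = 50. With m = 7: 7x − y = −50.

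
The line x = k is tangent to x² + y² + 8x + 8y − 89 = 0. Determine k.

k = −15 or k = 7

The line touches the circle iff its distance from (−4, −4) is 11:
|1·(−4) + 0·(−4) − k| / √1 = 11
|k − (−4)| = 11, so k = 7 or k = −15.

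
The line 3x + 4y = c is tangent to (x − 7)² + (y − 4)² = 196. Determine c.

c = −33 or c = 107

The line touches the circle iff its distance from (7, 4) is 14:
|3·7 + 4·4 − c| / √25 = 14
|c − (37)| = 14·5, so c = 107 or c = −33.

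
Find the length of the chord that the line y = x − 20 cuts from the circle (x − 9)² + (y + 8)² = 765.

From the line, y = x − 20. Substituting:
2x² − 42x − 540 = 0  ⟹  x² − 21x − 270 = 0
x = 30 or x = −9, giving (30, 10) and (−9, −29).
Chord length = distance between (30, 10) and (−9, −29) = √3042 = 39√2.

39√2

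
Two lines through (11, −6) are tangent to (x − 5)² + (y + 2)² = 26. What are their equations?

Let a tangent through (11, −6) have slope m. Its distance from (5, −2) must equal √26:
(−6m − (4))² = 26(m² + 1)
5m² + 24m − 5 = 0, so m = 1/5 or m = −5.
Through (11, −6) these give x − 5y = 41 and 5x + y = 49.

x − 5y = 41 and 5x + y = 49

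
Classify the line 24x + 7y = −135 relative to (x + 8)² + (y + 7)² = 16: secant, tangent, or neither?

neither

Substituting the line into the circle gives 625x² + 4912x + 9748 = 0.
Δ = 24127744 − 24370000 = −242256.
No real roots: the line does not meet the circle.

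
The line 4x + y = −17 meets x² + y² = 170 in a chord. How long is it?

6√17

Centre (0, 0), r² = 170. Perpendicular distance d from centre to line = |17| / √17 = 17/√17.
Chord = 2√(r² − d²) = 2·√(153) = 6√17.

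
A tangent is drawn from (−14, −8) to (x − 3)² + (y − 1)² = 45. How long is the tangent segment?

Centre (3, 1), r² = 45. |PO|² = (−17)² + (−9)² = 370.
Power of the point: PT² = |PO|² − r² = 325, so PT = 5√13.

5√13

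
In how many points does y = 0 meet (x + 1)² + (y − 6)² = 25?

0

Substituting the line into the circle gives x² + 2x + 12 = 0.
Discriminant = (2)² − 4·1·(12) = −44 < 0.
No real roots: the line does not meet the circle.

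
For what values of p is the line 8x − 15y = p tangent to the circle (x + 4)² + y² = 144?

For a tangent, require d(centre, line) = r = 12.
|8·(−4) − 15·0 − p| / √289 = 12
|p − (−32)| = 12·17, so p = 172 or p = −236.

p = −236 or p = 172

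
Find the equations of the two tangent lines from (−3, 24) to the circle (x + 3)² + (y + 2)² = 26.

Write the tangent as mx − y + (24 − m·(−3)) = 0 and set its distance from the centre to √26:
(0m − (−26))² = 26(m² + 1)
m² − 25 = 0, so m = −5 or m = 5.
With m = −5: 5x + y = 9. With m = 5: 5x − y = −39.

5x + y = 9 and 5x − y = −39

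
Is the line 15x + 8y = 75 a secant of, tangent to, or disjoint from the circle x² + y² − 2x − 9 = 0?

disjoint

Substituting the line into the circle gives 289x² − 2378x + 5049 = 0.
Δ = 5654884 − 5836644 = −181760.
No real roots: the line does not meet the circle.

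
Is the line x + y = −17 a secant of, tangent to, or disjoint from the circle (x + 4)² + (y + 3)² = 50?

tangent

Centre (−4, −3), r² = 50. Distance² from centre to line = (10)²/2 = 50.
Since d² = r², the line is tangent.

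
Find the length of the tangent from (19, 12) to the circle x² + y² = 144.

19

The centre is (0, 0) and r = 12. The square of the distance from P to the centre is 361 + 144 = 505.
By the tangent–radius right angle, tangent length = √(|PO|² − r²) = √361 = 19.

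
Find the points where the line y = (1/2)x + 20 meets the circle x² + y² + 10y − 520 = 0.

(−16, 12) and (−4, 18)

From the line, y = (40 + x)/2. Substituting:
5x² + 100x + 320 = 0  ⟹  x² + 20x + 64 = 0
x = −4 or x = −16, giving (−4, 18) and (−16, 12).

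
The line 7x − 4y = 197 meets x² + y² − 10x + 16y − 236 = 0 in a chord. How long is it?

From the line, y = (−197 + 7x)/4. Substituting:
65x² − 2470x + 22425 = 0  ⟹  x² − 38x + 345 = 0
x = 23 or x = 15, giving (23, −9) and (15, −23).
Chord length = distance between (23, −9) and (15, −23) = √260 = 2√65.

2√65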